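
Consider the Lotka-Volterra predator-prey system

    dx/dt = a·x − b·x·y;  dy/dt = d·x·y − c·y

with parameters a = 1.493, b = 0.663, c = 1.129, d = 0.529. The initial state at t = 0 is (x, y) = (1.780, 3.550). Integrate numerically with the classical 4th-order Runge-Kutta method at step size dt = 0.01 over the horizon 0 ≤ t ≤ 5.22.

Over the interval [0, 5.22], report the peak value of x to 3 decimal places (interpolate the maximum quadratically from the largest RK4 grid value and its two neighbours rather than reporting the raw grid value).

t=0.000: state=(1.780, 3.550)
step 1 (dt=0.01): k1=(-1.532, -0.665), k2=(-1.521, -0.679), k3=(-1.521, -0.679), k4=(-1.511, -0.692); state += dt/6·(k1+2k2+2k3+k4)
t=0.010: state=(1.765, 3.543)
t=0.020: state=(1.750, 3.536)
t=0.030: state=(1.735, 3.529)
continuing one RK4 step at a time; state shown every 20 steps (Δt=0.2):
t=0.200: state=(1.515, 3.369)
t=0.400: state=(1.327, 3.123)
t=0.600: state=(1.204, 2.847)
t=0.800: state=(1.134, 2.570)
t=1.000: state=(1.106, 2.307)
t=1.200: state=(1.116, 2.070)
t=1.400: state=(1.159, 1.862)
t=1.600: state=(1.236, 1.686)
t=1.800: state=(1.345, 1.542)
t=2.000: state=(1.490, 1.429)
t=2.200: state=(1.671, 1.347)
t=2.400: state=(1.891, 1.297)
t=2.600: state=(2.150, 1.281)
t=2.800: state=(2.442, 1.303)
t=3.000: state=(2.759, 1.368)
t=3.200: state=(3.080, 1.487)
t=3.400: state=(3.370, 1.670)
t=3.600: state=(3.582, 1.926)
t=3.800: state=(3.662, 2.258)
t=4.000: state=(3.567, 2.645)
t=4.200: state=(3.298, 3.039)
t=4.400: state=(2.904, 3.369)
t=4.600: state=(2.467, 3.571)
t=4.800: state=(2.061, 3.618)
t=5.000: state=(1.728, 3.525)
t=5.200: state=(1.477, 3.330)
t=5.220: state=(1.456, 3.306)
largest grid value and its neighbours: x(3.790)=3.66165, x(3.800)=3.66172, x(3.810)=3.66135
parabola through these three points peaks at t≈3.797 with x≈3.66175

max x = 3.662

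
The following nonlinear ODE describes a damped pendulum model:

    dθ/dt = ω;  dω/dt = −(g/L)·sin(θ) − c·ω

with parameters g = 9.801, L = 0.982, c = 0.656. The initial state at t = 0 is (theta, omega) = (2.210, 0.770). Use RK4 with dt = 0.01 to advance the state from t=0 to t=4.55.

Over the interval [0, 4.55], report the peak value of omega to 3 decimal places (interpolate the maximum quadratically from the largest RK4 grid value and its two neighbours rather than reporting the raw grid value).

t=0.000: state=(2.210, 0.770)
step 1 (dt=0.01): k1=(0.770, -8.515), k2=(0.727, -8.464), k3=(0.728, -8.466), k4=(0.685, -8.416); state += dt/6·(k1+2k2+2k3+k4)
t=0.010: state=(2.217, 0.685)
t=0.020: state=(2.224, 0.602)
t=0.030: state=(2.229, 0.519)
continuing one RK4 step at a time; state shown every 20 steps (Δt=0.2):
t=0.200: state=(2.204, -0.800)
t=0.400: state=(1.891, -2.338)
t=0.600: state=(1.266, -3.889)
t=0.800: state=(0.381, -4.745)
t=1.000: state=(-0.521, -3.994)
t=1.200: state=(-1.139, -2.097)
t=1.400: state=(-1.351, -0.050)
t=1.600: state=(-1.175, 1.752)
t=1.800: state=(-0.684, 3.039)
t=2.000: state=(-0.029, 3.301)
t=2.200: state=(0.555, 2.377)
t=2.400: state=(0.879, 0.819)
t=2.600: state=(0.882, -0.756)
t=2.800: state=(0.603, -1.946)
t=3.000: state=(0.154, -2.396)
t=3.200: state=(-0.295, -1.948)
t=3.400: state=(-0.584, -0.880)
t=3.600: state=(-0.637, 0.332)
t=3.800: state=(-0.468, 1.295)
t=4.000: state=(-0.156, 1.714)
t=4.200: state=(0.173, 1.473)
t=4.400: state=(0.400, 0.738)
t=4.550: state=(0.460, 0.063)
largest grid value and its neighbours: omega(1.930)=3.35354, omega(1.940)=3.35585, omega(1.950)=3.35490
parabola through these three points peaks at t≈1.942 with omega≈3.35592

max omega = 3.356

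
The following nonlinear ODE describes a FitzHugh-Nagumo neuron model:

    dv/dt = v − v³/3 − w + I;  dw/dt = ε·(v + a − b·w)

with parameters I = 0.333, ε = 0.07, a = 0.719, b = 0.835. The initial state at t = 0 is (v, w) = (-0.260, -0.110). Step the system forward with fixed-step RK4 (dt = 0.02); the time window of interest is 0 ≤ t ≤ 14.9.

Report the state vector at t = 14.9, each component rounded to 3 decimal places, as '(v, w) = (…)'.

t=0.000: state=(-0.260, -0.110)
step 1 (dt=0.02): k1=(0.189, 0.039), k2=(0.190, 0.039), k3=(0.190, 0.039), k4=(0.192, 0.039); state += dt/6·(k1+2k2+2k3+k4)
t=0.020: state=(-0.256, -0.109)
t=0.040: state=(-0.252, -0.108)
t=0.060: state=(-0.248, -0.108)
continuing one RK4 step at a time; state shown every 25 steps (Δt=0.5):
t=0.500: state=(-0.145, -0.089)
t=1.000: state=(0.028, -0.064)
t=1.500: state=(0.293, -0.032)
t=2.000: state=(0.683, 0.010)
t=2.500: state=(1.152, 0.066)
t=3.000: state=(1.524, 0.136)
t=3.500: state=(1.698, 0.213)
t=4.000: state=(1.743, 0.291)
t=4.500: state=(1.735, 0.368)
t=5.000: state=(1.709, 0.441)
t=5.500: state=(1.675, 0.512)
t=6.000: state=(1.639, 0.579)
t=6.500: state=(1.601, 0.643)
t=7.000: state=(1.562, 0.704)
t=7.500: state=(1.522, 0.761)
t=8.000: state=(1.480, 0.816)
t=8.500: state=(1.438, 0.868)
t=9.000: state=(1.393, 0.916)
t=9.500: state=(1.346, 0.962)
t=10.000: state=(1.297, 1.005)
t=10.500: state=(1.244, 1.044)
t=11.000: state=(1.187, 1.081)
t=11.500: state=(1.125, 1.115)
t=12.000: state=(1.055, 1.145)
t=12.500: state=(0.975, 1.172)
t=13.000: state=(0.881, 1.195)
t=13.500: state=(0.763, 1.214)
t=14.000: state=(0.609, 1.227)
t=14.500: state=(0.390, 1.234)
t=14.900: state=(0.134, 1.233)

(v, w) = (0.134, 1.233)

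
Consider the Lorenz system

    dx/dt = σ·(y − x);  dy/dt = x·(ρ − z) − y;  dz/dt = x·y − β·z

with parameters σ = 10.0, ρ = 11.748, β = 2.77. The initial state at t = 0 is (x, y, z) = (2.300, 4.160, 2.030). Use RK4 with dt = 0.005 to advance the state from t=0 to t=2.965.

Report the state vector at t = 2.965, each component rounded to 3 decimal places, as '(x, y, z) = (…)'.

(x, y, z) = (4.722, 5.365, 8.752)

t=0.000: state=(2.300, 4.160, 2.030)
step 1 (dt=0.005): k1=(18.600, 18.191, 3.945), k2=(18.590, 18.575, 4.218), k3=(18.600, 18.572, 4.218), k4=(18.599, 18.952, 4.496); state += dt/6·(k1+2k2+2k3+k4)
t=0.005: state=(2.393, 4.253, 2.051)
t=0.010: state=(2.486, 4.349, 2.075)
t=0.015: state=(2.579, 4.450, 2.102)
continuing one RK4 step at a time; state shown every 20 steps (Δt=0.1):
t=0.100: state=(4.329, 6.657, 3.131)
t=0.200: state=(6.967, 9.770, 6.550)
t=0.300: state=(9.242, 10.483, 12.597)
t=0.400: state=(8.742, 6.560, 16.608)
t=0.500: state=(5.809, 2.714, 15.425)
t=0.600: state=(3.295, 1.479, 12.442)
t=0.700: state=(2.120, 1.492, 9.755)
t=0.800: state=(1.864, 1.916, 7.679)
t=0.900: state=(2.148, 2.649, 6.214)
t=1.000: state=(2.868, 3.816, 5.416)
t=1.100: state=(4.071, 5.534, 5.529)
t=1.200: state=(5.753, 7.588, 7.057)
t=1.300: state=(7.463, 8.836, 10.261)
t=1.400: state=(8.055, 7.725, 13.631)
t=1.500: state=(6.890, 5.113, 14.566)
t=1.600: state=(5.042, 3.346, 13.168)
t=1.700: state=(3.737, 2.851, 11.112)
t=1.800: state=(3.239, 3.092, 9.298)
t=1.900: state=(3.378, 3.778, 8.024)
t=2.000: state=(4.003, 4.840, 7.467)
t=2.100: state=(5.012, 6.161, 7.842)
t=2.200: state=(6.186, 7.298, 9.299)
t=2.300: state=(7.019, 7.465, 11.423)
t=2.400: state=(6.950, 6.375, 12.968)
t=2.500: state=(6.036, 4.915, 13.023)
t=2.600: state=(4.960, 4.024, 11.970)
t=2.700: state=(4.268, 3.837, 10.617)
t=2.800: state=(4.091, 4.155, 9.481)
t=2.900: state=(4.361, 4.817, 8.831)
t=2.965: state=(4.722, 5.365, 8.752)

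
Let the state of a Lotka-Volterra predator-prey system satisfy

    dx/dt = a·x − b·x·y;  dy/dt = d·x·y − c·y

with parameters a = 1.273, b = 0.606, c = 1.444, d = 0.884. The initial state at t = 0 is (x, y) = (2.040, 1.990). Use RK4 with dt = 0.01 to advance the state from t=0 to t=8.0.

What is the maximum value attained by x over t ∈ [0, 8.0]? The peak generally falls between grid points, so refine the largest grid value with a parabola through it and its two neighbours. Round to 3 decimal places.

t=0.000: state=(2.040, 1.990)
step 1 (dt=0.01): k1=(0.137, 0.715), k2=(0.132, 0.718), k3=(0.132, 0.718), k4=(0.128, 0.720); state += dt/6·(k1+2k2+2k3+k4)
t=0.010: state=(2.041, 1.997)
t=0.020: state=(2.043, 2.004)
t=0.030: state=(2.044, 2.012)
continuing one RK4 step at a time; state shown every 50 steps (Δt=0.5):
t=0.500: state=(1.991, 2.377)
t=1.000: state=(1.746, 2.649)
t=1.500: state=(1.474, 2.616)
t=2.000: state=(1.310, 2.339)
t=2.500: state=(1.283, 2.006)
t=3.000: state=(1.377, 1.747)
t=3.500: state=(1.568, 1.622)
t=4.000: state=(1.810, 1.662)
t=4.500: state=(2.008, 1.884)
t=5.000: state=(2.032, 2.254)
t=5.500: state=(1.835, 2.591)
t=6.000: state=(1.552, 2.660)
t=6.500: state=(1.347, 2.441)
t=7.000: state=(1.277, 2.107)
t=7.500: state=(1.336, 1.816)
t=8.000: state=(1.500, 1.645)
largest grid value and its neighbours: x(0.140)=2.05026, x(0.150)=2.05029, x(0.160)=2.05022
parabola through these three points peaks at t≈0.148 with x≈2.05029

max x = 2.050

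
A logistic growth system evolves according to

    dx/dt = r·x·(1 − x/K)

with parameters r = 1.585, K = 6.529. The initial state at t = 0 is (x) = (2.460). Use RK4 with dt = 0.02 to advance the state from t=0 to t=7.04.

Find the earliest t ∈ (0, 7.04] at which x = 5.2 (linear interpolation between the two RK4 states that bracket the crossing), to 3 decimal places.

t = 1.178

t=0.000: state=(2.460)
step 1 (dt=0.02): k1=(2.430), k2=(2.439), k3=(2.439), k4=(2.448); state += dt/6·(k1+2k2+2k3+k4)
t=0.020: state=(2.509)
t=0.040: state=(2.558)
t=0.060: state=(2.607)
continuing one RK4 step at a time; state shown every 25 steps (Δt=0.5):
t=0.500: state=(3.733)
t=1.000: state=(4.876)
t=1.160: state=(5.169)
next step: t=1.180: state=(5.203) — x has crossed 5.2
linear interpolation between t=1.160 (5.16918) and t=1.180 (5.20300) → t≈1.178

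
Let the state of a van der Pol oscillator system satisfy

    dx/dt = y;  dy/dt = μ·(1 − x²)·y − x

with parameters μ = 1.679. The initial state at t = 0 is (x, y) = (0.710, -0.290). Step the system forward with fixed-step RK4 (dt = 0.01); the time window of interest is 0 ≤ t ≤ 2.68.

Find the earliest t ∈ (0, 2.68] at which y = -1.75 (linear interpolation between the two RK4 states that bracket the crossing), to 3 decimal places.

t = 0.873

t=0.000: state=(0.710, -0.290)
step 1 (dt=0.01): k1=(-0.290, -0.951), k2=(-0.295, -0.955), k3=(-0.295, -0.955), k4=(-0.300, -0.959); state += dt/6·(k1+2k2+2k3+k4)
t=0.010: state=(0.707, -0.300)
t=0.020: state=(0.704, -0.309)
t=0.030: state=(0.701, -0.319)
continuing one RK4 step at a time; state shown every 10 steps (Δt=0.1):
t=0.100: state=(0.676, -0.389)
t=0.200: state=(0.632, -0.497)
t=0.300: state=(0.576, -0.617)
t=0.400: state=(0.508, -0.752)
t=0.500: state=(0.425, -0.907)
t=0.600: state=(0.326, -1.088)
t=0.700: state=(0.207, -1.301)
t=0.800: state=(0.064, -1.549)
t=0.870: state=(-0.051, -1.742)
next step: t=0.880: state=(-0.068, -1.771) — y has crossed -1.75
linear interpolation between t=0.870 (-1.74215) and t=0.880 (-1.77094) → t≈0.873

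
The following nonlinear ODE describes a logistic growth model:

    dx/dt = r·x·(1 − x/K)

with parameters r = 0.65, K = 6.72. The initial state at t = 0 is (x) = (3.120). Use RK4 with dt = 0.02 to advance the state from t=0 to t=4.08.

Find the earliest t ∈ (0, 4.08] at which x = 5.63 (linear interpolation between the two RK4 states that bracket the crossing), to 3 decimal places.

t = 2.746

t=0.000: state=(3.120)
step 1 (dt=0.02): k1=(1.086), k2=(1.087), k3=(1.087), k4=(1.087); state += dt/6·(k1+2k2+2k3+k4)
t=0.020: state=(3.142)
t=0.040: state=(3.163)
t=0.060: state=(3.185)
continuing one RK4 step at a time; state shown every 10 steps (Δt=0.2):
t=0.200: state=(3.338)
t=0.400: state=(3.556)
t=0.600: state=(3.773)
t=0.800: state=(3.986)
t=1.000: state=(4.194)
t=1.200: state=(4.395)
t=1.400: state=(4.589)
t=1.600: state=(4.773)
t=1.800: state=(4.948)
t=2.000: state=(5.112)
t=2.200: state=(5.266)
t=2.400: state=(5.409)
t=2.600: state=(5.540)
t=2.740: state=(5.626)
next step: t=2.760: state=(5.638) — x has crossed 5.63
linear interpolation between t=2.740 (5.62631) and t=2.760 (5.63816) → t≈2.746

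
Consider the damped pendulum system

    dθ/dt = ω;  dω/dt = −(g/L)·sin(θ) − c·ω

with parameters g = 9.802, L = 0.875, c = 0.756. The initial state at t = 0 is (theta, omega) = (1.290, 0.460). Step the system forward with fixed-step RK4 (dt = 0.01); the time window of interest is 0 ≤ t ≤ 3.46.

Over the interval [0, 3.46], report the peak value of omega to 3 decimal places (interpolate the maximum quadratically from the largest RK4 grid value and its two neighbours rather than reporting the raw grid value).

max omega = 2.356

t=0.000: state=(1.290, 0.460)
step 1 (dt=0.01): k1=(0.460, -11.111), k2=(0.404, -11.076), k3=(0.405, -11.076), k4=(0.349, -11.040); state += dt/6·(k1+2k2+2k3+k4)
t=0.010: state=(1.294, 0.349)
t=0.020: state=(1.297, 0.239)
t=0.030: state=(1.299, 0.130)
continuing one RK4 step at a time; state shown every 20 steps (Δt=0.2):
t=0.200: state=(1.171, -1.585)
t=0.400: state=(0.695, -3.039)
t=0.600: state=(0.034, -3.333)
t=0.800: state=(-0.547, -2.295)
t=1.000: state=(-0.841, -0.597)
t=1.200: state=(-0.791, 1.038)
t=1.400: state=(-0.462, 2.129)
t=1.600: state=(-0.002, 2.297)
t=1.800: state=(0.394, 1.536)
t=2.000: state=(0.581, 0.306)
t=2.200: state=(0.521, -0.859)
t=2.400: state=(0.269, -1.553)
t=2.600: state=(-0.053, -1.550)
t=2.800: state=(-0.309, -0.932)
t=3.000: state=(-0.407, -0.041)
t=3.200: state=(-0.333, 0.740)
t=3.400: state=(-0.138, 1.129)
t=3.460: state=(-0.069, 1.147)
largest grid value and its neighbours: omega(1.520)=2.35408, omega(1.530)=2.35601, omega(1.540)=2.35534
parabola through these three points peaks at t≈1.532 with omega≈2.35609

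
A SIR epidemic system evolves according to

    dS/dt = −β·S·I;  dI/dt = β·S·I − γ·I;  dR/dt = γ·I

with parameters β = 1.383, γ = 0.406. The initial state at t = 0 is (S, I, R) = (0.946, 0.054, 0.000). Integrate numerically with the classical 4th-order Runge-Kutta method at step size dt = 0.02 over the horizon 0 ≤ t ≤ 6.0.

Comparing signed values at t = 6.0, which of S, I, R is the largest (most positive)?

largest component: R

t=0.000: state=(0.946, 0.054, 0.000)
step 1 (dt=0.02): k1=(-0.071, 0.049, 0.022), k2=(-0.071, 0.049, 0.022), k3=(-0.071, 0.049, 0.022), k4=(-0.072, 0.050, 0.022); state += dt/6·(k1+2k2+2k3+k4)
t=0.020: state=(0.945, 0.055, 0.000)
t=0.040: state=(0.943, 0.056, 0.001)
t=0.060: state=(0.942, 0.057, 0.001)
continuing one RK4 step at a time; state shown every 10 steps (Δt=0.2):
t=0.200: state=(0.931, 0.065, 0.005)
t=0.400: state=(0.913, 0.077, 0.011)
t=0.600: state=(0.892, 0.091, 0.017)
t=0.800: state=(0.868, 0.107, 0.025)
t=1.000: state=(0.840, 0.125, 0.035)
t=1.200: state=(0.810, 0.145, 0.046)
t=1.400: state=(0.776, 0.166, 0.058)
t=1.600: state=(0.739, 0.189, 0.073)
t=1.800: state=(0.699, 0.212, 0.089)
t=2.000: state=(0.657, 0.236, 0.107)
t=2.200: state=(0.613, 0.260, 0.127)
t=2.400: state=(0.569, 0.282, 0.149)
t=2.600: state=(0.525, 0.302, 0.173)
t=2.800: state=(0.481, 0.320, 0.198)
t=3.000: state=(0.440, 0.335, 0.225)
t=3.200: state=(0.400, 0.347, 0.253)
t=3.400: state=(0.363, 0.356, 0.281)
t=3.600: state=(0.329, 0.361, 0.310)
t=3.800: state=(0.297, 0.363, 0.340)
t=4.000: state=(0.269, 0.362, 0.369)
t=4.200: state=(0.243, 0.358, 0.398)
t=4.400: state=(0.221, 0.352, 0.427)
t=4.600: state=(0.200, 0.344, 0.456)
t=4.800: state=(0.182, 0.334, 0.483)
t=5.000: state=(0.167, 0.324, 0.510)
t=5.200: state=(0.153, 0.312, 0.536)
t=5.400: state=(0.140, 0.299, 0.560)
t=5.600: state=(0.129, 0.286, 0.584)
t=5.800: state=(0.120, 0.273, 0.607)
t=6.000: state=(0.111, 0.260, 0.629)
compare at T: S=0.111, I=0.260, R=0.629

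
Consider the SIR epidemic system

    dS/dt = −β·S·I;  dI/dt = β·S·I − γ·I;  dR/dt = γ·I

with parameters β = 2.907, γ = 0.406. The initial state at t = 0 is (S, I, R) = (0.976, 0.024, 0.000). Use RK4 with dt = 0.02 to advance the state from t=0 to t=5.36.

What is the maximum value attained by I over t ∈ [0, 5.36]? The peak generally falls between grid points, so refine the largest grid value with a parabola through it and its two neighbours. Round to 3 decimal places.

t=0.000: state=(0.976, 0.024, 0.000)
step 1 (dt=0.02): k1=(-0.068, 0.058, 0.010), k2=(-0.070, 0.060, 0.010), k3=(-0.070, 0.060, 0.010), k4=(-0.071, 0.061, 0.010); state += dt/6·(k1+2k2+2k3+k4)
t=0.020: state=(0.975, 0.025, 0.000)
t=0.040: state=(0.973, 0.026, 0.000)
t=0.060: state=(0.972, 0.028, 0.001)
continuing one RK4 step at a time; state shown every 10 steps (Δt=0.2):
t=0.200: state=(0.959, 0.039, 0.003)
t=0.400: state=(0.931, 0.062, 0.007)
t=0.600: state=(0.890, 0.097, 0.013)
t=0.800: state=(0.829, 0.148, 0.023)
t=1.000: state=(0.747, 0.216, 0.037)
t=1.200: state=(0.643, 0.299, 0.058)
t=1.400: state=(0.527, 0.387, 0.086)
t=1.600: state=(0.411, 0.468, 0.121)
t=1.800: state=(0.307, 0.532, 0.162)
t=2.000: state=(0.222, 0.571, 0.207)
t=2.200: state=(0.159, 0.588, 0.254)
t=2.400: state=(0.113, 0.586, 0.301)
t=2.600: state=(0.080, 0.571, 0.349)
t=2.800: state=(0.058, 0.548, 0.394)
t=3.000: state=(0.043, 0.520, 0.437)
t=3.200: state=(0.032, 0.490, 0.478)
t=3.400: state=(0.024, 0.459, 0.517)
t=3.600: state=(0.019, 0.428, 0.553)
t=3.800: state=(0.015, 0.399, 0.587)
t=4.000: state=(0.012, 0.371, 0.618)
t=4.200: state=(0.010, 0.344, 0.647)
t=4.400: state=(0.008, 0.319, 0.674)
t=4.600: state=(0.007, 0.295, 0.698)
t=4.800: state=(0.006, 0.273, 0.722)
t=5.000: state=(0.005, 0.252, 0.743)
t=5.200: state=(0.004, 0.233, 0.763)
t=5.360: state=(0.004, 0.219, 0.777)
largest grid value and its neighbours: I(2.260)=0.58876, I(2.280)=0.58879, I(2.300)=0.58867
parabola through these three points peaks at t≈2.275 with I≈0.58880

max I = 0.589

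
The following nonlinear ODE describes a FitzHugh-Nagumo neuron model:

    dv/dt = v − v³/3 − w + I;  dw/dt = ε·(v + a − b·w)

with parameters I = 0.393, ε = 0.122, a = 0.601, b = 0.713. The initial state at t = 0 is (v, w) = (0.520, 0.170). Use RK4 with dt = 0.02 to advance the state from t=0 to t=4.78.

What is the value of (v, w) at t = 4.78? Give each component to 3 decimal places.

t=0.000: state=(0.520, 0.170)
step 1 (dt=0.02): k1=(0.696, 0.122), k2=(0.700, 0.123), k3=(0.700, 0.123), k4=(0.704, 0.123); state += dt/6·(k1+2k2+2k3+k4)
t=0.020: state=(0.534, 0.172)
t=0.040: state=(0.548, 0.175)
t=0.060: state=(0.562, 0.177)
continuing one RK4 step at a time; state shown every 10 steps (Δt=0.2):
t=0.200: state=(0.666, 0.196)
t=0.400: state=(0.824, 0.225)
t=0.600: state=(0.986, 0.258)
t=0.800: state=(1.141, 0.294)
t=1.000: state=(1.281, 0.332)
t=1.200: state=(1.396, 0.374)
t=1.400: state=(1.484, 0.417)
t=1.600: state=(1.545, 0.461)
t=1.800: state=(1.584, 0.505)
t=2.000: state=(1.606, 0.549)
t=2.200: state=(1.613, 0.594)
t=2.400: state=(1.612, 0.637)
t=2.600: state=(1.603, 0.679)
t=2.800: state=(1.590, 0.721)
t=3.000: state=(1.573, 0.761)
t=3.200: state=(1.553, 0.800)
t=3.400: state=(1.532, 0.838)
t=3.600: state=(1.509, 0.875)
t=3.800: state=(1.484, 0.911)
t=4.000: state=(1.459, 0.945)
t=4.200: state=(1.433, 0.979)
t=4.400: state=(1.406, 1.010)
t=4.600: state=(1.378, 1.041)
t=4.780: state=(1.352, 1.068)

(v, w) = (1.352, 1.068)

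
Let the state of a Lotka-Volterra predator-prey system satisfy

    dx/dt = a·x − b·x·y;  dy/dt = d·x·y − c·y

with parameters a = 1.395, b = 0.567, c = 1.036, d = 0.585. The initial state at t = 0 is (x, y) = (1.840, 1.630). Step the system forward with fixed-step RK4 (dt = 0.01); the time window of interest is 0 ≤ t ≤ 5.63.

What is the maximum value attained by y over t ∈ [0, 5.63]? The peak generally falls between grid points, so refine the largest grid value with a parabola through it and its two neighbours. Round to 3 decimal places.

max y = 3.538

t=0.000: state=(1.840, 1.630)
step 1 (dt=0.01): k1=(0.866, 0.066), k2=(0.868, 0.070), k3=(0.868, 0.070), k4=(0.870, 0.074); state += dt/6·(k1+2k2+2k3+k4)
t=0.010: state=(1.849, 1.631)
t=0.020: state=(1.857, 1.631)
t=0.030: state=(1.866, 1.632)
continuing one RK4 step at a time; state shown every 20 steps (Δt=0.2):
t=0.200: state=(2.019, 1.660)
t=0.400: state=(2.203, 1.728)
t=0.600: state=(2.380, 1.836)
t=0.800: state=(2.533, 1.991)
t=1.000: state=(2.643, 2.191)
t=1.200: state=(2.688, 2.435)
t=1.400: state=(2.655, 2.708)
t=1.600: state=(2.541, 2.985)
t=1.800: state=(2.360, 3.234)
t=2.000: state=(2.137, 3.421)
t=2.200: state=(1.904, 3.522)
t=2.400: state=(1.686, 3.531)
t=2.600: state=(1.498, 3.457)
t=2.800: state=(1.348, 3.318)
t=3.000: state=(1.236, 3.136)
t=3.200: state=(1.158, 2.931)
t=3.400: state=(1.111, 2.720)
t=3.600: state=(1.091, 2.514)
t=3.800: state=(1.097, 2.322)
t=4.000: state=(1.125, 2.149)
t=4.200: state=(1.176, 1.998)
t=4.400: state=(1.248, 1.871)
t=4.600: state=(1.343, 1.770)
t=4.800: state=(1.459, 1.694)
t=5.000: state=(1.596, 1.646)
t=5.200: state=(1.753, 1.628)
t=5.400: state=(1.925, 1.640)
t=5.600: state=(2.108, 1.688)
t=5.630: state=(2.136, 1.698)
largest grid value and its neighbours: y(2.310)=3.53809, y(2.320)=3.53818, y(2.330)=3.53805
parabola through these three points peaks at t≈2.319 with y≈3.53818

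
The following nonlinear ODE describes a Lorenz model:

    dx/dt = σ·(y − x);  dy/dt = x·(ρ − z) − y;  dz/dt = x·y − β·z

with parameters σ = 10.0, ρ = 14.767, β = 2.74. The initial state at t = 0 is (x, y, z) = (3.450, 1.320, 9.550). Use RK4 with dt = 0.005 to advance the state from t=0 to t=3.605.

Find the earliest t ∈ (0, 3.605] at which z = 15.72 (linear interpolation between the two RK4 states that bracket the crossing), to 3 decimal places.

t = 0.489

t=0.000: state=(3.450, 1.320, 9.550)
step 1 (dt=0.005): k1=(-21.300, 16.679, -21.613), k2=(-20.351, 16.543, -21.394), k3=(-20.378, 16.554, -21.393), k4=(-19.453, 16.422, -21.177); state += dt/6·(k1+2k2+2k3+k4)
t=0.005: state=(3.348, 1.403, 9.443)
t=0.010: state=(3.255, 1.484, 9.338)
t=0.015: state=(3.171, 1.565, 9.235)
continuing one RK4 step at a time; state shown every 40 steps (Δt=0.2):
t=0.200: state=(3.450, 4.733, 6.924)
t=0.400: state=(7.655, 10.160, 10.841)
t=0.485: state=(9.324, 10.411, 15.495)
next step: t=0.490: state=(9.375, 10.319, 15.766) — z has crossed 15.72
linear interpolation between t=0.485 (15.49545) and t=0.490 (15.76591) → t≈0.489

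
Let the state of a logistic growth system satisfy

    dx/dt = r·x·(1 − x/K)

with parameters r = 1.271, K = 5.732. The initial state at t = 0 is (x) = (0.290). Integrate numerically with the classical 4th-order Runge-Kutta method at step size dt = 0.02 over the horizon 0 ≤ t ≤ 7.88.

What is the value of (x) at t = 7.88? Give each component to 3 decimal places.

t=0.000: state=(0.290)
step 1 (dt=0.02): k1=(0.350), k2=(0.354), k3=(0.354), k4=(0.358); state += dt/6·(k1+2k2+2k3+k4)
t=0.020: state=(0.297)
t=0.040: state=(0.304)
t=0.060: state=(0.312)
continuing one RK4 step at a time; state shown every 25 steps (Δt=0.5):
t=0.500: state=(0.524)
t=1.000: state=(0.915)
t=1.500: state=(1.513)
t=2.000: state=(2.314)
t=2.500: state=(3.216)
t=3.000: state=(4.053)
t=3.500: state=(4.700)
t=4.000: state=(5.135)
t=4.500: state=(5.400)
t=5.000: state=(5.551)
t=5.500: state=(5.635)
t=6.000: state=(5.680)
t=6.500: state=(5.704)
t=7.000: state=(5.717)
t=7.500: state=(5.724)
t=7.880: state=(5.727)

(x) = (5.727)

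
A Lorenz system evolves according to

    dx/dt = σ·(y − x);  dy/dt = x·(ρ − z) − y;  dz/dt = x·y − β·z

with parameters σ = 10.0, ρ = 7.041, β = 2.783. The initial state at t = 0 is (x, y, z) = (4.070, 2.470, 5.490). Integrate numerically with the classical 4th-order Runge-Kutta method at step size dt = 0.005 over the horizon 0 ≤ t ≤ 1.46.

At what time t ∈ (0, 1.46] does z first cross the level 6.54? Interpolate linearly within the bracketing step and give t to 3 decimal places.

t = 0.734

t=0.000: state=(4.070, 2.470, 5.490)
step 1 (dt=0.005): k1=(-16.000, 3.843, -5.226), k2=(-15.504, 3.824, -5.249), k3=(-15.517, 3.826, -5.246), k4=(-15.033, 3.808, -5.268); state += dt/6·(k1+2k2+2k3+k4)
t=0.005: state=(3.992, 2.489, 5.464)
t=0.010: state=(3.920, 2.508, 5.437)
t=0.015: state=(3.851, 2.527, 5.411)
continuing one RK4 step at a time; state shown every 10 steps (Δt=0.05):
t=0.050: state=(3.480, 2.656, 5.224)
t=0.100: state=(3.195, 2.841, 4.971)
t=0.150: state=(3.097, 3.036, 4.755)
t=0.200: state=(3.118, 3.247, 4.592)
t=0.250: state=(3.217, 3.475, 4.492)
t=0.300: state=(3.370, 3.718, 4.461)
t=0.350: state=(3.560, 3.970, 4.504)
t=0.400: state=(3.775, 4.220, 4.621)
t=0.450: state=(4.001, 4.456, 4.810)
t=0.500: state=(4.225, 4.662, 5.062)
t=0.550: state=(4.433, 4.821, 5.365)
t=0.600: state=(4.609, 4.919, 5.698)
t=0.650: state=(4.739, 4.946, 6.037)
t=0.700: state=(4.813, 4.901, 6.353)
t=0.730: state=(4.828, 4.842, 6.520)
next step: t=0.735: state=(4.829, 4.830, 6.546) — z has crossed 6.54
linear interpolation between t=0.730 (6.52027) and t=0.735 (6.54611) → t≈0.734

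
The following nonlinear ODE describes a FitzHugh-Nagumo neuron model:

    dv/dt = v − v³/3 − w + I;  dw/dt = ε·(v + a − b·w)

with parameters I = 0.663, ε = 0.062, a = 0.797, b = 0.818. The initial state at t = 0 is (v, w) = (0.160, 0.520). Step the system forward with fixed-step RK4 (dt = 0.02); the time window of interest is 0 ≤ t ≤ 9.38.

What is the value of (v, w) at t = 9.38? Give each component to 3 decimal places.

(v, w) = (1.290, 1.319)

t=0.000: state=(0.160, 0.520)
step 1 (dt=0.02): k1=(0.302, 0.033), k2=(0.304, 0.033), k3=(0.304, 0.033), k4=(0.307, 0.033); state += dt/6·(k1+2k2+2k3+k4)
t=0.020: state=(0.166, 0.521)
t=0.040: state=(0.172, 0.521)
t=0.060: state=(0.179, 0.522)
continuing one RK4 step at a time; state shown every 25 steps (Δt=0.5):
t=0.500: state=(0.348, 0.539)
t=1.000: state=(0.623, 0.564)
t=1.500: state=(0.973, 0.599)
t=2.000: state=(1.311, 0.644)
t=2.500: state=(1.531, 0.696)
t=3.000: state=(1.627, 0.751)
t=3.500: state=(1.651, 0.807)
t=4.000: state=(1.643, 0.862)
t=4.500: state=(1.621, 0.915)
t=5.000: state=(1.594, 0.965)
t=5.500: state=(1.564, 1.014)
t=6.000: state=(1.532, 1.060)
t=6.500: state=(1.500, 1.105)
t=7.000: state=(1.466, 1.147)
t=7.500: state=(1.432, 1.187)
t=8.000: state=(1.396, 1.225)
t=8.500: state=(1.359, 1.261)
t=9.000: state=(1.321, 1.294)
t=9.380: state=(1.290, 1.319)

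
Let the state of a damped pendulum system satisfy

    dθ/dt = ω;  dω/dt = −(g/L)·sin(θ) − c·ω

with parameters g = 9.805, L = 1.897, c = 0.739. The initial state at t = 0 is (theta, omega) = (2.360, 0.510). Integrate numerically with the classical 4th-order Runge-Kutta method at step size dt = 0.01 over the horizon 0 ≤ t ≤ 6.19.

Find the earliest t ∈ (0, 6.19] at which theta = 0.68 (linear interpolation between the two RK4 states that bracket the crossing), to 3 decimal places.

t=0.000: state=(2.360, 0.510)
step 1 (dt=0.01): k1=(0.510, -4.018), k2=(0.490, -3.994), k3=(0.490, -3.994), k4=(0.470, -3.970); state += dt/6·(k1+2k2+2k3+k4)
t=0.010: state=(2.365, 0.470)
t=0.020: state=(2.369, 0.431)
t=0.030: state=(2.374, 0.392)
continuing one RK4 step at a time; state shown every 20 steps (Δt=0.2):
t=0.200: state=(2.387, -0.219)
t=0.400: state=(2.277, -0.878)
t=0.600: state=(2.035, -1.552)
t=0.800: state=(1.654, -2.257)
t=1.000: state=(1.137, -2.883)
t=1.150: state=(0.681, -3.154)
next step: t=1.160: state=(0.649, -3.163) — theta has crossed 0.68
linear interpolation between t=1.150 (0.68094) and t=1.160 (0.64936) → t≈1.150

t = 1.150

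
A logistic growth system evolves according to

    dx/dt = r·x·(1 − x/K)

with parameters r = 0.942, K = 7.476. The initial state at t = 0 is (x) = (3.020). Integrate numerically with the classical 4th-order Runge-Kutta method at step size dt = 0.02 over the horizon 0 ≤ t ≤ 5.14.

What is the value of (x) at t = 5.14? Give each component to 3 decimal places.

t=0.000: state=(3.020)
step 1 (dt=0.02): k1=(1.696), k2=(1.699), k3=(1.699), k4=(1.702); state += dt/6·(k1+2k2+2k3+k4)
t=0.020: state=(3.054)
t=0.040: state=(3.088)
t=0.060: state=(3.122)
continuing one RK4 step at a time; state shown every 10 steps (Δt=0.2):
t=0.200: state=(3.364)
t=0.400: state=(3.715)
t=0.600: state=(4.066)
t=0.800: state=(4.412)
t=1.000: state=(4.746)
t=1.200: state=(5.064)
t=1.400: state=(5.361)
t=1.600: state=(5.634)
t=1.800: state=(5.883)
t=2.000: state=(6.107)
t=2.200: state=(6.305)
t=2.400: state=(6.479)
t=2.600: state=(6.631)
t=2.800: state=(6.762)
t=3.000: state=(6.875)
t=3.200: state=(6.971)
t=3.400: state=(7.053)
t=3.600: state=(7.122)
t=3.800: state=(7.181)
t=4.000: state=(7.230)
t=4.200: state=(7.271)
t=4.400: state=(7.305)
t=4.600: state=(7.334)
t=4.800: state=(7.358)
t=5.000: state=(7.378)
t=5.140: state=(7.390)

(x) = (7.390)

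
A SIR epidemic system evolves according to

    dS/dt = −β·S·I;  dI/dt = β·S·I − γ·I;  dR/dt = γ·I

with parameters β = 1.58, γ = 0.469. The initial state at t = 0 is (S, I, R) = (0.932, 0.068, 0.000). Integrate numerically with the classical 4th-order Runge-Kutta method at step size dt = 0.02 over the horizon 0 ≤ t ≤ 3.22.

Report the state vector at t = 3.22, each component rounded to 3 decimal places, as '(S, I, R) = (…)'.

(S, I, R) = (0.278, 0.363, 0.359)

t=0.000: state=(0.932, 0.068, 0.000)
step 1 (dt=0.02): k1=(-0.100, 0.068, 0.032), k2=(-0.101, 0.069, 0.032), k3=(-0.101, 0.069, 0.032), k4=(-0.102, 0.069, 0.033); state += dt/6·(k1+2k2+2k3+k4)
t=0.020: state=(0.930, 0.069, 0.001)
t=0.040: state=(0.928, 0.071, 0.001)
t=0.060: state=(0.926, 0.072, 0.002)
continuing one RK4 step at a time; state shown every 10 steps (Δt=0.2):
t=0.200: state=(0.910, 0.083, 0.007)
t=0.400: state=(0.884, 0.100, 0.016)
t=0.600: state=(0.854, 0.120, 0.026)
t=0.800: state=(0.819, 0.142, 0.038)
t=1.000: state=(0.780, 0.167, 0.053)
t=1.200: state=(0.737, 0.193, 0.070)
t=1.400: state=(0.691, 0.220, 0.089)
t=1.600: state=(0.641, 0.248, 0.111)
t=1.800: state=(0.591, 0.274, 0.135)
t=2.000: state=(0.540, 0.298, 0.162)
t=2.200: state=(0.489, 0.319, 0.191)
t=2.400: state=(0.441, 0.337, 0.222)
t=2.600: state=(0.396, 0.350, 0.254)
t=2.800: state=(0.354, 0.359, 0.288)
t=3.000: state=(0.316, 0.363, 0.321)
t=3.200: state=(0.281, 0.363, 0.356)
t=3.220: state=(0.278, 0.363, 0.359)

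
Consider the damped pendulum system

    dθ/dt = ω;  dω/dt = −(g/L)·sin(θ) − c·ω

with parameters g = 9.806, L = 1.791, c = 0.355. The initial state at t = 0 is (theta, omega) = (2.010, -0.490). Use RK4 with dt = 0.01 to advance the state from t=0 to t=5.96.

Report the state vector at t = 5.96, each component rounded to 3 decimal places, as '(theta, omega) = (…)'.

(theta, omega) = (0.630, -0.170)

t=0.000: state=(2.010, -0.490)
step 1 (dt=0.01): k1=(-0.490, -4.782), k2=(-0.514, -4.779), k3=(-0.514, -4.779), k4=(-0.538, -4.776); state += dt/6·(k1+2k2+2k3+k4)
t=0.010: state=(2.005, -0.538)
t=0.020: state=(1.999, -0.586)
t=0.030: state=(1.993, -0.633)
continuing one RK4 step at a time; state shown every 20 steps (Δt=0.2):
t=0.200: state=(1.817, -1.445)
t=0.400: state=(1.432, -2.394)
t=0.600: state=(0.869, -3.187)
t=0.800: state=(0.190, -3.493)
t=1.000: state=(-0.480, -3.092)
t=1.200: state=(-1.011, -2.157)
t=1.400: state=(-1.331, -1.032)
t=1.600: state=(-1.425, 0.080)
t=1.800: state=(-1.304, 1.112)
t=2.000: state=(-0.990, 2.001)
t=2.200: state=(-0.524, 2.588)
t=2.400: state=(0.012, 2.673)
t=2.600: state=(0.508, 2.210)
t=2.800: state=(0.871, 1.377)
t=3.000: state=(1.050, 0.407)
t=3.200: state=(1.035, -0.542)
t=3.400: state=(0.842, -1.364)
t=3.600: state=(0.507, -1.934)
t=3.800: state=(0.095, -2.112)
t=4.000: state=(-0.309, -1.848)
t=4.200: state=(-0.622, -1.238)
t=4.400: state=(-0.792, -0.456)
t=4.600: state=(-0.803, 0.341)
t=4.800: state=(-0.663, 1.033)
t=5.000: state=(-0.405, 1.504)
t=5.200: state=(-0.083, 1.656)
t=5.400: state=(0.234, 1.457)
t=5.600: state=(0.481, 0.979)
t=5.800: state=(0.616, 0.351)
t=5.960: state=(0.630, -0.170)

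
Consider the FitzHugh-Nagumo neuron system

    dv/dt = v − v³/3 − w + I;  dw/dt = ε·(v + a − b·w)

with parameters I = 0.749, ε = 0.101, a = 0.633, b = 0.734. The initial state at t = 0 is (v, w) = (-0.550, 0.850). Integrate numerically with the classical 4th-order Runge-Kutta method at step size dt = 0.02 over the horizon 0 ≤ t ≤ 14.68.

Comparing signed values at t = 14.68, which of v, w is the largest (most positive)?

largest component: v

t=0.000: state=(-0.550, 0.850)
step 1 (dt=0.02): k1=(-0.596, -0.055), k2=(-0.599, -0.055), k3=(-0.599, -0.055), k4=(-0.603, -0.056); state += dt/6·(k1+2k2+2k3+k4)
t=0.020: state=(-0.562, 0.849)
t=0.040: state=(-0.574, 0.848)
t=0.060: state=(-0.586, 0.847)
continuing one RK4 step at a time; state shown every 25 steps (Δt=0.5):
t=0.500: state=(-0.885, 0.815)
t=1.000: state=(-1.232, 0.764)
t=1.500: state=(-1.478, 0.700)
t=2.000: state=(-1.593, 0.629)
t=2.500: state=(-1.622, 0.558)
t=3.000: state=(-1.612, 0.489)
t=3.500: state=(-1.583, 0.423)
t=4.000: state=(-1.548, 0.361)
t=4.500: state=(-1.508, 0.304)
t=5.000: state=(-1.467, 0.250)
t=5.500: state=(-1.424, 0.201)
t=6.000: state=(-1.380, 0.155)
t=6.500: state=(-1.335, 0.114)
t=7.000: state=(-1.287, 0.076)
t=7.500: state=(-1.238, 0.042)
t=8.000: state=(-1.186, 0.012)
t=8.500: state=(-1.130, -0.015)
t=9.000: state=(-1.071, -0.037)
t=9.500: state=(-1.005, -0.056)
t=10.000: state=(-0.932, -0.071)
t=10.500: state=(-0.846, -0.081)
t=11.000: state=(-0.744, -0.086)
t=11.500: state=(-0.614, -0.085)
t=12.000: state=(-0.438, -0.077)
t=12.500: state=(-0.182, -0.059)
t=13.000: state=(0.214, -0.025)
t=13.500: state=(0.808, 0.032)
t=14.000: state=(1.449, 0.119)
t=14.500: state=(1.801, 0.228)
t=14.680: state=(1.853, 0.269)
compare at T: v=1.853, w=0.269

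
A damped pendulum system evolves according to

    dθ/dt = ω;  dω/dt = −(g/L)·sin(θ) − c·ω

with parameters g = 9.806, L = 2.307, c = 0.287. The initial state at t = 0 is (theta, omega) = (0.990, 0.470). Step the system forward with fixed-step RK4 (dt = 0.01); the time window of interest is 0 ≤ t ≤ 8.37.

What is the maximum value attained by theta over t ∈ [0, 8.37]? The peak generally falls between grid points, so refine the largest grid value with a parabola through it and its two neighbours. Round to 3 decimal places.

max theta = 1.020

t=0.000: state=(0.990, 0.470)
step 1 (dt=0.01): k1=(0.470, -3.688), k2=(0.452, -3.689), k3=(0.452, -3.688), k4=(0.433, -3.688); state += dt/6·(k1+2k2+2k3+k4)
t=0.010: state=(0.995, 0.433)
t=0.020: state=(0.999, 0.396)
t=0.030: state=(1.002, 0.359)
continuing one RK4 step at a time; state shown every 50 steps (Δt=0.5):
t=0.500: state=(0.785, -1.206)
t=1.000: state=(-0.031, -1.778)
t=1.500: state=(-0.711, -0.742)
t=2.000: state=(-0.703, 0.734)
t=2.500: state=(-0.106, 1.444)
t=3.000: state=(0.504, 0.799)
t=3.500: state=(0.595, -0.430)
t=4.000: state=(0.162, -1.144)
t=4.500: state=(-0.357, -0.756)
t=5.000: state=(-0.491, 0.237)
t=5.500: state=(-0.177, 0.896)
t=6.000: state=(0.252, 0.674)
t=6.500: state=(0.400, -0.115)
t=7.000: state=(0.173, -0.699)
t=7.500: state=(-0.178, -0.582)
t=8.000: state=(-0.323, 0.040)
t=8.370: state=(-0.225, 0.456)
largest grid value and its neighbours: theta(0.120)=1.01991, theta(0.130)=1.02003, theta(0.140)=1.01978
parabola through these three points peaks at t≈0.128 with theta≈1.02003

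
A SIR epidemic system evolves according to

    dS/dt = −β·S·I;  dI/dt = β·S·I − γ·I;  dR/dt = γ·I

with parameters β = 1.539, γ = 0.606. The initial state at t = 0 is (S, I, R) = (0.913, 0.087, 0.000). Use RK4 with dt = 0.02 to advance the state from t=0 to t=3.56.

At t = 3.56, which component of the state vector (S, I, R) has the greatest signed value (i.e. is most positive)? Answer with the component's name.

largest component: R

t=0.000: state=(0.913, 0.087, 0.000)
step 1 (dt=0.02): k1=(-0.122, 0.070, 0.053), k2=(-0.123, 0.070, 0.053), k3=(-0.123, 0.070, 0.053), k4=(-0.124, 0.070, 0.054); state += dt/6·(k1+2k2+2k3+k4)
t=0.020: state=(0.911, 0.088, 0.001)
t=0.040: state=(0.908, 0.090, 0.002)
t=0.060: state=(0.906, 0.091, 0.003)
continuing one RK4 step at a time; state shown every 10 steps (Δt=0.2):
t=0.200: state=(0.887, 0.102, 0.011)
t=0.400: state=(0.857, 0.118, 0.025)
t=0.600: state=(0.825, 0.135, 0.040)
t=0.800: state=(0.789, 0.154, 0.058)
t=1.000: state=(0.750, 0.172, 0.077)
t=1.200: state=(0.709, 0.191, 0.099)
t=1.400: state=(0.667, 0.209, 0.124)
t=1.600: state=(0.624, 0.226, 0.150)
t=1.800: state=(0.580, 0.241, 0.178)
t=2.000: state=(0.538, 0.254, 0.208)
t=2.200: state=(0.497, 0.264, 0.240)
t=2.400: state=(0.457, 0.270, 0.272)
t=2.600: state=(0.421, 0.274, 0.305)
t=2.800: state=(0.386, 0.275, 0.339)
t=3.000: state=(0.355, 0.273, 0.372)
t=3.200: state=(0.327, 0.269, 0.405)
t=3.400: state=(0.301, 0.262, 0.437)
t=3.560: state=(0.283, 0.256, 0.462)
compare at T: S=0.283, I=0.256, R=0.462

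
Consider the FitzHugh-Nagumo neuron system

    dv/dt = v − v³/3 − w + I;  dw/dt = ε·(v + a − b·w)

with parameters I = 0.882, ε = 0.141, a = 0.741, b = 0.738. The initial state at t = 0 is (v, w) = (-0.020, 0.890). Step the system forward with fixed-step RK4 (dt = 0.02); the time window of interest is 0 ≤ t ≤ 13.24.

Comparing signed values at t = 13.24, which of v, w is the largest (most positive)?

t=0.000: state=(-0.020, 0.890)
step 1 (dt=0.02): k1=(-0.028, 0.009), k2=(-0.028, 0.009), k3=(-0.028, 0.009), k4=(-0.029, 0.009); state += dt/6·(k1+2k2+2k3+k4)
t=0.020: state=(-0.021, 0.890)
t=0.040: state=(-0.021, 0.890)
t=0.060: state=(-0.022, 0.891)
continuing one RK4 step at a time; state shown every 25 steps (Δt=0.5):
t=0.500: state=(-0.039, 0.894)
t=1.000: state=(-0.073, 0.896)
t=1.500: state=(-0.129, 0.894)
t=2.000: state=(-0.218, 0.888)
t=2.500: state=(-0.356, 0.875)
t=3.000: state=(-0.555, 0.850)
t=3.500: state=(-0.816, 0.811)
t=4.000: state=(-1.097, 0.755)
t=4.500: state=(-1.322, 0.684)
t=5.000: state=(-1.448, 0.604)
t=5.500: state=(-1.491, 0.523)
t=6.000: state=(-1.485, 0.445)
t=6.500: state=(-1.453, 0.373)
t=7.000: state=(-1.408, 0.306)
t=7.500: state=(-1.356, 0.247)
t=8.000: state=(-1.298, 0.194)
t=8.500: state=(-1.237, 0.148)
t=9.000: state=(-1.170, 0.109)
t=9.500: state=(-1.099, 0.076)
t=10.000: state=(-1.020, 0.050)
t=10.500: state=(-0.932, 0.032)
t=11.000: state=(-0.830, 0.020)
t=11.500: state=(-0.707, 0.017)
t=12.000: state=(-0.549, 0.024)
t=12.500: state=(-0.331, 0.043)
t=13.000: state=(-0.009, 0.079)
t=13.240: state=(0.203, 0.105)
compare at T: v=0.203, w=0.105

largest component: v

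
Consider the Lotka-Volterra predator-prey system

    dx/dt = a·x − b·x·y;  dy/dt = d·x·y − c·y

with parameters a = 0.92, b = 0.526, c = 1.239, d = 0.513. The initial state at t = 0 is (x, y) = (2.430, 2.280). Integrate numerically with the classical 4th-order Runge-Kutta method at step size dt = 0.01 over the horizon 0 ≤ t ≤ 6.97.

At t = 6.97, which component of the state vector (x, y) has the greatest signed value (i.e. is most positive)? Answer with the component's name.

largest component: y

t=0.000: state=(2.430, 2.280)
step 1 (dt=0.01): k1=(-0.679, 0.017), k2=(-0.678, 0.013), k3=(-0.678, 0.013), k4=(-0.677, 0.009); state += dt/6·(k1+2k2+2k3+k4)
t=0.010: state=(2.423, 2.280)
t=0.020: state=(2.416, 2.280)
t=0.030: state=(2.410, 2.280)
continuing one RK4 step at a time; state shown every 25 steps (Δt=0.25):
t=0.250: state=(2.268, 2.260)
t=0.500: state=(2.128, 2.198)
t=0.750: state=(2.018, 2.103)
t=1.000: state=(1.941, 1.988)
t=1.250: state=(1.896, 1.864)
t=1.500: state=(1.883, 1.742)
t=1.750: state=(1.899, 1.629)
t=2.000: state=(1.942, 1.528)
t=2.250: state=(2.011, 1.444)
t=2.500: state=(2.103, 1.379)
t=2.750: state=(2.215, 1.334)
t=3.000: state=(2.343, 1.311)
t=3.250: state=(2.483, 1.310)
t=3.500: state=(2.627, 1.334)
t=3.750: state=(2.766, 1.383)
t=4.000: state=(2.889, 1.459)
t=4.250: state=(2.982, 1.560)
t=4.500: state=(3.033, 1.684)
t=4.750: state=(3.032, 1.824)
t=5.000: state=(2.974, 1.968)
t=5.250: state=(2.864, 2.100)
t=5.500: state=(2.715, 2.204)
t=5.750: state=(2.546, 2.266)
t=6.000: state=(2.375, 2.279)
t=6.250: state=(2.219, 2.244)
t=6.500: state=(2.089, 2.169)
t=6.750: state=(1.989, 2.067)
t=6.970: state=(1.929, 1.962)
compare at T: x=1.929, y=1.962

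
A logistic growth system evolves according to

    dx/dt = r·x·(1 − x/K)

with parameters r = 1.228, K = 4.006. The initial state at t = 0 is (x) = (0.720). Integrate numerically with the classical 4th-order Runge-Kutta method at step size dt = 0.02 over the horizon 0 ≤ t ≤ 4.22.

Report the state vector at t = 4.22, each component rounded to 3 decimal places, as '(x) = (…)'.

(x) = (3.906)

t=0.000: state=(0.720)
step 1 (dt=0.02): k1=(0.725), k2=(0.731), k3=(0.731), k4=(0.737); state += dt/6·(k1+2k2+2k3+k4)
t=0.020: state=(0.735)
t=0.040: state=(0.749)
t=0.060: state=(0.765)
continuing one RK4 step at a time; state shown every 10 steps (Δt=0.2):
t=0.200: state=(0.877)
t=0.400: state=(1.056)
t=0.600: state=(1.258)
t=0.800: state=(1.479)
t=1.000: state=(1.714)
t=1.200: state=(1.958)
t=1.400: state=(2.204)
t=1.600: state=(2.443)
t=1.800: state=(2.670)
t=2.000: state=(2.879)
t=2.200: state=(3.067)
t=2.400: state=(3.232)
t=2.600: state=(3.374)
t=2.800: state=(3.494)
t=3.000: state=(3.594)
t=3.200: state=(3.676)
t=3.400: state=(3.743)
t=3.600: state=(3.798)
t=3.800: state=(3.841)
t=4.000: state=(3.876)
t=4.200: state=(3.903)
t=4.220: state=(3.906)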